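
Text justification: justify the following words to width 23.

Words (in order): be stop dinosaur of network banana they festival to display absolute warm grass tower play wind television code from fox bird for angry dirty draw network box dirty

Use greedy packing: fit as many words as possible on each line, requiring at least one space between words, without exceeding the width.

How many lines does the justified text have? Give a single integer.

Line 1: ['be', 'stop', 'dinosaur', 'of'] (min_width=19, slack=4)
Line 2: ['network', 'banana', 'they'] (min_width=19, slack=4)
Line 3: ['festival', 'to', 'display'] (min_width=19, slack=4)
Line 4: ['absolute', 'warm', 'grass'] (min_width=19, slack=4)
Line 5: ['tower', 'play', 'wind'] (min_width=15, slack=8)
Line 6: ['television', 'code', 'from'] (min_width=20, slack=3)
Line 7: ['fox', 'bird', 'for', 'angry'] (min_width=18, slack=5)
Line 8: ['dirty', 'draw', 'network', 'box'] (min_width=22, slack=1)
Line 9: ['dirty'] (min_width=5, slack=18)
Total lines: 9

Answer: 9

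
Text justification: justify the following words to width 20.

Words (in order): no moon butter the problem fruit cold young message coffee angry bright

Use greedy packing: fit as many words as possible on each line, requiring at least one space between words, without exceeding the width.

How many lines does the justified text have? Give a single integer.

Line 1: ['no', 'moon', 'butter', 'the'] (min_width=18, slack=2)
Line 2: ['problem', 'fruit', 'cold'] (min_width=18, slack=2)
Line 3: ['young', 'message', 'coffee'] (min_width=20, slack=0)
Line 4: ['angry', 'bright'] (min_width=12, slack=8)
Total lines: 4

Answer: 4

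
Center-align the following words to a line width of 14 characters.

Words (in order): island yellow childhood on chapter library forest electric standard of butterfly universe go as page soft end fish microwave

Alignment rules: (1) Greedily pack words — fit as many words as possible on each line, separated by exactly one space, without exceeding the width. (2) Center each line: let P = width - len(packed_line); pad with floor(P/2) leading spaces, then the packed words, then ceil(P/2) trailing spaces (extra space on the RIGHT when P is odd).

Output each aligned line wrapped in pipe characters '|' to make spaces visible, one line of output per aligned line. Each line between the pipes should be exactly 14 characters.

Answer: |island yellow |
| childhood on |
|   chapter    |
|library forest|
|   electric   |
| standard of  |
|  butterfly   |
|universe go as|
|page soft end |
|fish microwave|

Derivation:
Line 1: ['island', 'yellow'] (min_width=13, slack=1)
Line 2: ['childhood', 'on'] (min_width=12, slack=2)
Line 3: ['chapter'] (min_width=7, slack=7)
Line 4: ['library', 'forest'] (min_width=14, slack=0)
Line 5: ['electric'] (min_width=8, slack=6)
Line 6: ['standard', 'of'] (min_width=11, slack=3)
Line 7: ['butterfly'] (min_width=9, slack=5)
Line 8: ['universe', 'go', 'as'] (min_width=14, slack=0)
Line 9: ['page', 'soft', 'end'] (min_width=13, slack=1)
Line 10: ['fish', 'microwave'] (min_width=14, slack=0)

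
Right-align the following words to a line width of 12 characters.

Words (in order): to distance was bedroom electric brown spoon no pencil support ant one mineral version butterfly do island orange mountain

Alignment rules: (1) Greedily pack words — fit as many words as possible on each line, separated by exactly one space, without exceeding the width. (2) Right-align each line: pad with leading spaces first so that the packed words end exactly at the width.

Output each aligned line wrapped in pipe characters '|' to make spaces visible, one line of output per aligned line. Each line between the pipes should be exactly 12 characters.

Line 1: ['to', 'distance'] (min_width=11, slack=1)
Line 2: ['was', 'bedroom'] (min_width=11, slack=1)
Line 3: ['electric'] (min_width=8, slack=4)
Line 4: ['brown', 'spoon'] (min_width=11, slack=1)
Line 5: ['no', 'pencil'] (min_width=9, slack=3)
Line 6: ['support', 'ant'] (min_width=11, slack=1)
Line 7: ['one', 'mineral'] (min_width=11, slack=1)
Line 8: ['version'] (min_width=7, slack=5)
Line 9: ['butterfly', 'do'] (min_width=12, slack=0)
Line 10: ['island'] (min_width=6, slack=6)
Line 11: ['orange'] (min_width=6, slack=6)
Line 12: ['mountain'] (min_width=8, slack=4)

Answer: | to distance|
| was bedroom|
|    electric|
| brown spoon|
|   no pencil|
| support ant|
| one mineral|
|     version|
|butterfly do|
|      island|
|      orange|
|    mountain|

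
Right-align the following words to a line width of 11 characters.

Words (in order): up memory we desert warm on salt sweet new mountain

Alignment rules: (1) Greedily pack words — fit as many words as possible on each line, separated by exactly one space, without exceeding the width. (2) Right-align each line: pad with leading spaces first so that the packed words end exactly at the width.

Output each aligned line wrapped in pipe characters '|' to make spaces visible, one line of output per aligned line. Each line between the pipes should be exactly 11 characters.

Line 1: ['up', 'memory'] (min_width=9, slack=2)
Line 2: ['we', 'desert'] (min_width=9, slack=2)
Line 3: ['warm', 'on'] (min_width=7, slack=4)
Line 4: ['salt', 'sweet'] (min_width=10, slack=1)
Line 5: ['new'] (min_width=3, slack=8)
Line 6: ['mountain'] (min_width=8, slack=3)

Answer: |  up memory|
|  we desert|
|    warm on|
| salt sweet|
|        new|
|   mountain|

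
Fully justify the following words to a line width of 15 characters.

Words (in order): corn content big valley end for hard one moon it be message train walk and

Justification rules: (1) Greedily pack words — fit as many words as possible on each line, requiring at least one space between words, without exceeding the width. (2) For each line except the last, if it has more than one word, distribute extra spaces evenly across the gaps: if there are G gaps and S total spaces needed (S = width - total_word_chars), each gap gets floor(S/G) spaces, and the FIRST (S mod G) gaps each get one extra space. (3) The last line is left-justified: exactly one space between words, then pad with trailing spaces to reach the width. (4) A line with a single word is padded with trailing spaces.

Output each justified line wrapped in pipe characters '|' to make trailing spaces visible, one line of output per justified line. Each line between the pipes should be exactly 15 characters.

Answer: |corn    content|
|big  valley end|
|for   hard  one|
|moon    it   be|
|message   train|
|walk and       |

Derivation:
Line 1: ['corn', 'content'] (min_width=12, slack=3)
Line 2: ['big', 'valley', 'end'] (min_width=14, slack=1)
Line 3: ['for', 'hard', 'one'] (min_width=12, slack=3)
Line 4: ['moon', 'it', 'be'] (min_width=10, slack=5)
Line 5: ['message', 'train'] (min_width=13, slack=2)
Line 6: ['walk', 'and'] (min_width=8, slack=7)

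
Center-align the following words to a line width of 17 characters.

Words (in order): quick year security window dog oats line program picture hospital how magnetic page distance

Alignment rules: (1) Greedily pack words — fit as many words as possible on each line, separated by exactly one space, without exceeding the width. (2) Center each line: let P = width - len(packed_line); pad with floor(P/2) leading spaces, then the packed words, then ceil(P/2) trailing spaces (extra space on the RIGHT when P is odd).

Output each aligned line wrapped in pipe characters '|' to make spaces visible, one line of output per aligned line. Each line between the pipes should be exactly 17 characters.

Line 1: ['quick', 'year'] (min_width=10, slack=7)
Line 2: ['security', 'window'] (min_width=15, slack=2)
Line 3: ['dog', 'oats', 'line'] (min_width=13, slack=4)
Line 4: ['program', 'picture'] (min_width=15, slack=2)
Line 5: ['hospital', 'how'] (min_width=12, slack=5)
Line 6: ['magnetic', 'page'] (min_width=13, slack=4)
Line 7: ['distance'] (min_width=8, slack=9)

Answer: |   quick year    |
| security window |
|  dog oats line  |
| program picture |
|  hospital how   |
|  magnetic page  |
|    distance     |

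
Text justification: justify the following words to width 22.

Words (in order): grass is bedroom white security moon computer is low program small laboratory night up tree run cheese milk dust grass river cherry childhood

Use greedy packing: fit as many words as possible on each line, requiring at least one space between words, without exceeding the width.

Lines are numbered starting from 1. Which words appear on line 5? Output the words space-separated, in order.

Line 1: ['grass', 'is', 'bedroom', 'white'] (min_width=22, slack=0)
Line 2: ['security', 'moon', 'computer'] (min_width=22, slack=0)
Line 3: ['is', 'low', 'program', 'small'] (min_width=20, slack=2)
Line 4: ['laboratory', 'night', 'up'] (min_width=19, slack=3)
Line 5: ['tree', 'run', 'cheese', 'milk'] (min_width=20, slack=2)
Line 6: ['dust', 'grass', 'river'] (min_width=16, slack=6)
Line 7: ['cherry', 'childhood'] (min_width=16, slack=6)

Answer: tree run cheese milk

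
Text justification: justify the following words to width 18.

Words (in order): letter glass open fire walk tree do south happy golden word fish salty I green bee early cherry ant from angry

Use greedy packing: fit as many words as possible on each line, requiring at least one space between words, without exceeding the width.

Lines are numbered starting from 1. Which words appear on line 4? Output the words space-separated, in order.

Answer: word fish salty I

Derivation:
Line 1: ['letter', 'glass', 'open'] (min_width=17, slack=1)
Line 2: ['fire', 'walk', 'tree', 'do'] (min_width=17, slack=1)
Line 3: ['south', 'happy', 'golden'] (min_width=18, slack=0)
Line 4: ['word', 'fish', 'salty', 'I'] (min_width=17, slack=1)
Line 5: ['green', 'bee', 'early'] (min_width=15, slack=3)
Line 6: ['cherry', 'ant', 'from'] (min_width=15, slack=3)
Line 7: ['angry'] (min_width=5, slack=13)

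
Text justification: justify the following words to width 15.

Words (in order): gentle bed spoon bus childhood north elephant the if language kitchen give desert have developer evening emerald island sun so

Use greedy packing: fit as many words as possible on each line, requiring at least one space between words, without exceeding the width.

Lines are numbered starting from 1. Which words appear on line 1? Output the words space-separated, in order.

Answer: gentle bed

Derivation:
Line 1: ['gentle', 'bed'] (min_width=10, slack=5)
Line 2: ['spoon', 'bus'] (min_width=9, slack=6)
Line 3: ['childhood', 'north'] (min_width=15, slack=0)
Line 4: ['elephant', 'the', 'if'] (min_width=15, slack=0)
Line 5: ['language'] (min_width=8, slack=7)
Line 6: ['kitchen', 'give'] (min_width=12, slack=3)
Line 7: ['desert', 'have'] (min_width=11, slack=4)
Line 8: ['developer'] (min_width=9, slack=6)
Line 9: ['evening', 'emerald'] (min_width=15, slack=0)
Line 10: ['island', 'sun', 'so'] (min_width=13, slack=2)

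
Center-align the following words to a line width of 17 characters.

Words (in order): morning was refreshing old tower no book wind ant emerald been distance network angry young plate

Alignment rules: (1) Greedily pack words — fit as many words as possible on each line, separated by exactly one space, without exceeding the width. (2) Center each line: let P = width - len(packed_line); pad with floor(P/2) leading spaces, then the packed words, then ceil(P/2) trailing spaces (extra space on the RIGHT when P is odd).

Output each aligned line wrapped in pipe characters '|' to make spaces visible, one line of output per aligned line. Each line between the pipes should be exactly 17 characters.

Answer: |   morning was   |
| refreshing old  |
|  tower no book  |
|wind ant emerald |
|  been distance  |
|  network angry  |
|   young plate   |

Derivation:
Line 1: ['morning', 'was'] (min_width=11, slack=6)
Line 2: ['refreshing', 'old'] (min_width=14, slack=3)
Line 3: ['tower', 'no', 'book'] (min_width=13, slack=4)
Line 4: ['wind', 'ant', 'emerald'] (min_width=16, slack=1)
Line 5: ['been', 'distance'] (min_width=13, slack=4)
Line 6: ['network', 'angry'] (min_width=13, slack=4)
Line 7: ['young', 'plate'] (min_width=11, slack=6)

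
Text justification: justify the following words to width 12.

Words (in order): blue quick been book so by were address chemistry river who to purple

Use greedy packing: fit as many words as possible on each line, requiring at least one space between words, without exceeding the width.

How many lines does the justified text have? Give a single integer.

Line 1: ['blue', 'quick'] (min_width=10, slack=2)
Line 2: ['been', 'book', 'so'] (min_width=12, slack=0)
Line 3: ['by', 'were'] (min_width=7, slack=5)
Line 4: ['address'] (min_width=7, slack=5)
Line 5: ['chemistry'] (min_width=9, slack=3)
Line 6: ['river', 'who', 'to'] (min_width=12, slack=0)
Line 7: ['purple'] (min_width=6, slack=6)
Total lines: 7

Answer: 7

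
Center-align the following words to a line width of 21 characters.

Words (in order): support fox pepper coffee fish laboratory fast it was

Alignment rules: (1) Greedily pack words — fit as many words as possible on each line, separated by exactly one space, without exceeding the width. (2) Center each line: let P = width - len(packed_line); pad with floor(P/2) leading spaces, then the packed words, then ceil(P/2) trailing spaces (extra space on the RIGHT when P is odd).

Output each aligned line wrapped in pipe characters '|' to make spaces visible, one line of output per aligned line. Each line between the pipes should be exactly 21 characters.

Line 1: ['support', 'fox', 'pepper'] (min_width=18, slack=3)
Line 2: ['coffee', 'fish'] (min_width=11, slack=10)
Line 3: ['laboratory', 'fast', 'it'] (min_width=18, slack=3)
Line 4: ['was'] (min_width=3, slack=18)

Answer: | support fox pepper  |
|     coffee fish     |
| laboratory fast it  |
|         was         |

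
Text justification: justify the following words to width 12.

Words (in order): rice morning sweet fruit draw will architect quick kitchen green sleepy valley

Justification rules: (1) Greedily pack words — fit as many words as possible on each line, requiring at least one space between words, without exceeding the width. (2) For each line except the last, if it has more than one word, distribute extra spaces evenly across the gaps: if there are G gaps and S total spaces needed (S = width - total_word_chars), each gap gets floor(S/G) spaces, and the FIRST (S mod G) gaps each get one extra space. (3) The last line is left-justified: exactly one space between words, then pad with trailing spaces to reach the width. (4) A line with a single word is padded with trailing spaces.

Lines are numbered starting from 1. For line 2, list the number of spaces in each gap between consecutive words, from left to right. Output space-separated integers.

Line 1: ['rice', 'morning'] (min_width=12, slack=0)
Line 2: ['sweet', 'fruit'] (min_width=11, slack=1)
Line 3: ['draw', 'will'] (min_width=9, slack=3)
Line 4: ['architect'] (min_width=9, slack=3)
Line 5: ['quick'] (min_width=5, slack=7)
Line 6: ['kitchen'] (min_width=7, slack=5)
Line 7: ['green', 'sleepy'] (min_width=12, slack=0)
Line 8: ['valley'] (min_width=6, slack=6)

Answer: 2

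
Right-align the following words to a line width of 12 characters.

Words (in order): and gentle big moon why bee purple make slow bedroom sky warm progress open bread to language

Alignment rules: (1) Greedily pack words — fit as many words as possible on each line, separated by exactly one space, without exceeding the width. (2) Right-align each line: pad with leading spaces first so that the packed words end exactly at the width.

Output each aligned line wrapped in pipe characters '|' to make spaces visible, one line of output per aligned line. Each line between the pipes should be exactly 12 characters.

Line 1: ['and', 'gentle'] (min_width=10, slack=2)
Line 2: ['big', 'moon', 'why'] (min_width=12, slack=0)
Line 3: ['bee', 'purple'] (min_width=10, slack=2)
Line 4: ['make', 'slow'] (min_width=9, slack=3)
Line 5: ['bedroom', 'sky'] (min_width=11, slack=1)
Line 6: ['warm'] (min_width=4, slack=8)
Line 7: ['progress'] (min_width=8, slack=4)
Line 8: ['open', 'bread'] (min_width=10, slack=2)
Line 9: ['to', 'language'] (min_width=11, slack=1)

Answer: |  and gentle|
|big moon why|
|  bee purple|
|   make slow|
| bedroom sky|
|        warm|
|    progress|
|  open bread|
| to language|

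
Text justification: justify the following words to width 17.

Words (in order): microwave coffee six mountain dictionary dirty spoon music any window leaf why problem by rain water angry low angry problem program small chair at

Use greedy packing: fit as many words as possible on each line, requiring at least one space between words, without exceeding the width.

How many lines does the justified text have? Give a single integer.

Answer: 10

Derivation:
Line 1: ['microwave', 'coffee'] (min_width=16, slack=1)
Line 2: ['six', 'mountain'] (min_width=12, slack=5)
Line 3: ['dictionary', 'dirty'] (min_width=16, slack=1)
Line 4: ['spoon', 'music', 'any'] (min_width=15, slack=2)
Line 5: ['window', 'leaf', 'why'] (min_width=15, slack=2)
Line 6: ['problem', 'by', 'rain'] (min_width=15, slack=2)
Line 7: ['water', 'angry', 'low'] (min_width=15, slack=2)
Line 8: ['angry', 'problem'] (min_width=13, slack=4)
Line 9: ['program', 'small'] (min_width=13, slack=4)
Line 10: ['chair', 'at'] (min_width=8, slack=9)
Total lines: 10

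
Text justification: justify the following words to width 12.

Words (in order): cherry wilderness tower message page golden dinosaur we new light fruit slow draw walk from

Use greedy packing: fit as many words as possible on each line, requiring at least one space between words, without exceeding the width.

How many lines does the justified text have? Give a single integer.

Line 1: ['cherry'] (min_width=6, slack=6)
Line 2: ['wilderness'] (min_width=10, slack=2)
Line 3: ['tower'] (min_width=5, slack=7)
Line 4: ['message', 'page'] (min_width=12, slack=0)
Line 5: ['golden'] (min_width=6, slack=6)
Line 6: ['dinosaur', 'we'] (min_width=11, slack=1)
Line 7: ['new', 'light'] (min_width=9, slack=3)
Line 8: ['fruit', 'slow'] (min_width=10, slack=2)
Line 9: ['draw', 'walk'] (min_width=9, slack=3)
Line 10: ['from'] (min_width=4, slack=8)
Total lines: 10

Answer: 10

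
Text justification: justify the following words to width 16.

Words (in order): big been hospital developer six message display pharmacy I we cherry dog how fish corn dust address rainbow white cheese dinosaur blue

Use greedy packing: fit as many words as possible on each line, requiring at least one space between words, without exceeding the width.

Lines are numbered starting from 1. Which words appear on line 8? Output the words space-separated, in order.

Line 1: ['big', 'been'] (min_width=8, slack=8)
Line 2: ['hospital'] (min_width=8, slack=8)
Line 3: ['developer', 'six'] (min_width=13, slack=3)
Line 4: ['message', 'display'] (min_width=15, slack=1)
Line 5: ['pharmacy', 'I', 'we'] (min_width=13, slack=3)
Line 6: ['cherry', 'dog', 'how'] (min_width=14, slack=2)
Line 7: ['fish', 'corn', 'dust'] (min_width=14, slack=2)
Line 8: ['address', 'rainbow'] (min_width=15, slack=1)
Line 9: ['white', 'cheese'] (min_width=12, slack=4)
Line 10: ['dinosaur', 'blue'] (min_width=13, slack=3)

Answer: address rainbow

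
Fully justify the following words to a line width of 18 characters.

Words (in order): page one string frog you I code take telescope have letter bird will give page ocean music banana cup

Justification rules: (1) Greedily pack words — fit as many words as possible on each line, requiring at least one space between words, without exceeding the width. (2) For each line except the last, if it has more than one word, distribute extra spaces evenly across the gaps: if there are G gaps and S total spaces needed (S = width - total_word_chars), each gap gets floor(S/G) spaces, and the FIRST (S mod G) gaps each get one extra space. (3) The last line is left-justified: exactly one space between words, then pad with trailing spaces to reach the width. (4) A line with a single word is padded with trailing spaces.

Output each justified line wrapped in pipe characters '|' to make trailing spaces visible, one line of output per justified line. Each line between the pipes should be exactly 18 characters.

Answer: |page   one  string|
|frog  you  I  code|
|take     telescope|
|have  letter  bird|
|will   give   page|
|ocean music banana|
|cup               |

Derivation:
Line 1: ['page', 'one', 'string'] (min_width=15, slack=3)
Line 2: ['frog', 'you', 'I', 'code'] (min_width=15, slack=3)
Line 3: ['take', 'telescope'] (min_width=14, slack=4)
Line 4: ['have', 'letter', 'bird'] (min_width=16, slack=2)
Line 5: ['will', 'give', 'page'] (min_width=14, slack=4)
Line 6: ['ocean', 'music', 'banana'] (min_width=18, slack=0)
Line 7: ['cup'] (min_width=3, slack=15)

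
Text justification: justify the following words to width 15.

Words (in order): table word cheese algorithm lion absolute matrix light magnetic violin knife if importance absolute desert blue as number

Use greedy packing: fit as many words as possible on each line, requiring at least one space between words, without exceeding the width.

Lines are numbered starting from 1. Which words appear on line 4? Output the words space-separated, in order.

Answer: absolute matrix

Derivation:
Line 1: ['table', 'word'] (min_width=10, slack=5)
Line 2: ['cheese'] (min_width=6, slack=9)
Line 3: ['algorithm', 'lion'] (min_width=14, slack=1)
Line 4: ['absolute', 'matrix'] (min_width=15, slack=0)
Line 5: ['light', 'magnetic'] (min_width=14, slack=1)
Line 6: ['violin', 'knife', 'if'] (min_width=15, slack=0)
Line 7: ['importance'] (min_width=10, slack=5)
Line 8: ['absolute', 'desert'] (min_width=15, slack=0)
Line 9: ['blue', 'as', 'number'] (min_width=14, slack=1)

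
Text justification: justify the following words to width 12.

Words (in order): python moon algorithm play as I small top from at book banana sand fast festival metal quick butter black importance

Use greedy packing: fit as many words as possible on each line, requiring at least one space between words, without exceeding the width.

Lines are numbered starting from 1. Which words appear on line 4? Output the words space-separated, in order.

Line 1: ['python', 'moon'] (min_width=11, slack=1)
Line 2: ['algorithm'] (min_width=9, slack=3)
Line 3: ['play', 'as', 'I'] (min_width=9, slack=3)
Line 4: ['small', 'top'] (min_width=9, slack=3)
Line 5: ['from', 'at', 'book'] (min_width=12, slack=0)
Line 6: ['banana', 'sand'] (min_width=11, slack=1)
Line 7: ['fast'] (min_width=4, slack=8)
Line 8: ['festival'] (min_width=8, slack=4)
Line 9: ['metal', 'quick'] (min_width=11, slack=1)
Line 10: ['butter', 'black'] (min_width=12, slack=0)
Line 11: ['importance'] (min_width=10, slack=2)

Answer: small top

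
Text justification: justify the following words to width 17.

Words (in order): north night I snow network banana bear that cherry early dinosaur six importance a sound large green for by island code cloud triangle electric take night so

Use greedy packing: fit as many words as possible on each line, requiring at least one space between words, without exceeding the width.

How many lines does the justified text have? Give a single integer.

Line 1: ['north', 'night', 'I'] (min_width=13, slack=4)
Line 2: ['snow', 'network'] (min_width=12, slack=5)
Line 3: ['banana', 'bear', 'that'] (min_width=16, slack=1)
Line 4: ['cherry', 'early'] (min_width=12, slack=5)
Line 5: ['dinosaur', 'six'] (min_width=12, slack=5)
Line 6: ['importance', 'a'] (min_width=12, slack=5)
Line 7: ['sound', 'large', 'green'] (min_width=17, slack=0)
Line 8: ['for', 'by', 'island'] (min_width=13, slack=4)
Line 9: ['code', 'cloud'] (min_width=10, slack=7)
Line 10: ['triangle', 'electric'] (min_width=17, slack=0)
Line 11: ['take', 'night', 'so'] (min_width=13, slack=4)
Total lines: 11

Answer: 11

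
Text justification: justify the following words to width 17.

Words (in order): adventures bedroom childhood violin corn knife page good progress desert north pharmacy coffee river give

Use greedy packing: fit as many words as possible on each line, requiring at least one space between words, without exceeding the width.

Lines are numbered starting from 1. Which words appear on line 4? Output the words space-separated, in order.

Line 1: ['adventures'] (min_width=10, slack=7)
Line 2: ['bedroom', 'childhood'] (min_width=17, slack=0)
Line 3: ['violin', 'corn', 'knife'] (min_width=17, slack=0)
Line 4: ['page', 'good'] (min_width=9, slack=8)
Line 5: ['progress', 'desert'] (min_width=15, slack=2)
Line 6: ['north', 'pharmacy'] (min_width=14, slack=3)
Line 7: ['coffee', 'river', 'give'] (min_width=17, slack=0)

Answer: page good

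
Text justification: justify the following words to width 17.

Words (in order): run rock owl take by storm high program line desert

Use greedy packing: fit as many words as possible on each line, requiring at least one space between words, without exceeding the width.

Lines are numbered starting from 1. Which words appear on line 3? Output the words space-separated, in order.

Answer: program line

Derivation:
Line 1: ['run', 'rock', 'owl', 'take'] (min_width=17, slack=0)
Line 2: ['by', 'storm', 'high'] (min_width=13, slack=4)
Line 3: ['program', 'line'] (min_width=12, slack=5)
Line 4: ['desert'] (min_width=6, slack=11)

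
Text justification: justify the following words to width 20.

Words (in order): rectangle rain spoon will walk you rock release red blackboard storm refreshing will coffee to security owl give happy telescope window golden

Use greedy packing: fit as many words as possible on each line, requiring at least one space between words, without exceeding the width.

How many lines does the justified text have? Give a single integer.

Line 1: ['rectangle', 'rain', 'spoon'] (min_width=20, slack=0)
Line 2: ['will', 'walk', 'you', 'rock'] (min_width=18, slack=2)
Line 3: ['release', 'red'] (min_width=11, slack=9)
Line 4: ['blackboard', 'storm'] (min_width=16, slack=4)
Line 5: ['refreshing', 'will'] (min_width=15, slack=5)
Line 6: ['coffee', 'to', 'security'] (min_width=18, slack=2)
Line 7: ['owl', 'give', 'happy'] (min_width=14, slack=6)
Line 8: ['telescope', 'window'] (min_width=16, slack=4)
Line 9: ['golden'] (min_width=6, slack=14)
Total lines: 9

Answer: 9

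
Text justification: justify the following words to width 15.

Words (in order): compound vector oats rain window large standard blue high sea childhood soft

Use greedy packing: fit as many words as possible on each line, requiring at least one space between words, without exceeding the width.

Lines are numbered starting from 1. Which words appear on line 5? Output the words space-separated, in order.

Line 1: ['compound', 'vector'] (min_width=15, slack=0)
Line 2: ['oats', 'rain'] (min_width=9, slack=6)
Line 3: ['window', 'large'] (min_width=12, slack=3)
Line 4: ['standard', 'blue'] (min_width=13, slack=2)
Line 5: ['high', 'sea'] (min_width=8, slack=7)
Line 6: ['childhood', 'soft'] (min_width=14, slack=1)

Answer: high sea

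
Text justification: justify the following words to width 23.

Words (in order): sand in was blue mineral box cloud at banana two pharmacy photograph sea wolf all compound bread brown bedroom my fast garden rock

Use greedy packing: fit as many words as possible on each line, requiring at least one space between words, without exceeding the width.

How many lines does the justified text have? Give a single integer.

Answer: 7

Derivation:
Line 1: ['sand', 'in', 'was', 'blue'] (min_width=16, slack=7)
Line 2: ['mineral', 'box', 'cloud', 'at'] (min_width=20, slack=3)
Line 3: ['banana', 'two', 'pharmacy'] (min_width=19, slack=4)
Line 4: ['photograph', 'sea', 'wolf', 'all'] (min_width=23, slack=0)
Line 5: ['compound', 'bread', 'brown'] (min_width=20, slack=3)
Line 6: ['bedroom', 'my', 'fast', 'garden'] (min_width=22, slack=1)
Line 7: ['rock'] (min_width=4, slack=19)
Total lines: 7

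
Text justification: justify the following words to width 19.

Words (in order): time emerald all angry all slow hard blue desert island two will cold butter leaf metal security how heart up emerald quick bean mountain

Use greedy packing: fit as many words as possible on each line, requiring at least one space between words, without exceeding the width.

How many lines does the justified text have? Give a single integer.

Answer: 8

Derivation:
Line 1: ['time', 'emerald', 'all'] (min_width=16, slack=3)
Line 2: ['angry', 'all', 'slow', 'hard'] (min_width=19, slack=0)
Line 3: ['blue', 'desert', 'island'] (min_width=18, slack=1)
Line 4: ['two', 'will', 'cold'] (min_width=13, slack=6)
Line 5: ['butter', 'leaf', 'metal'] (min_width=17, slack=2)
Line 6: ['security', 'how', 'heart'] (min_width=18, slack=1)
Line 7: ['up', 'emerald', 'quick'] (min_width=16, slack=3)
Line 8: ['bean', 'mountain'] (min_width=13, slack=6)
Total lines: 8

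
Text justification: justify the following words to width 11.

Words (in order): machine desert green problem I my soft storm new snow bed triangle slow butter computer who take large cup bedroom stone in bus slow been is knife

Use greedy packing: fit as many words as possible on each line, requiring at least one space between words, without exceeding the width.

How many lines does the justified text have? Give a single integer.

Line 1: ['machine'] (min_width=7, slack=4)
Line 2: ['desert'] (min_width=6, slack=5)
Line 3: ['green'] (min_width=5, slack=6)
Line 4: ['problem', 'I'] (min_width=9, slack=2)
Line 5: ['my', 'soft'] (min_width=7, slack=4)
Line 6: ['storm', 'new'] (min_width=9, slack=2)
Line 7: ['snow', 'bed'] (min_width=8, slack=3)
Line 8: ['triangle'] (min_width=8, slack=3)
Line 9: ['slow', 'butter'] (min_width=11, slack=0)
Line 10: ['computer'] (min_width=8, slack=3)
Line 11: ['who', 'take'] (min_width=8, slack=3)
Line 12: ['large', 'cup'] (min_width=9, slack=2)
Line 13: ['bedroom'] (min_width=7, slack=4)
Line 14: ['stone', 'in'] (min_width=8, slack=3)
Line 15: ['bus', 'slow'] (min_width=8, slack=3)
Line 16: ['been', 'is'] (min_width=7, slack=4)
Line 17: ['knife'] (min_width=5, slack=6)
Total lines: 17

Answer: 17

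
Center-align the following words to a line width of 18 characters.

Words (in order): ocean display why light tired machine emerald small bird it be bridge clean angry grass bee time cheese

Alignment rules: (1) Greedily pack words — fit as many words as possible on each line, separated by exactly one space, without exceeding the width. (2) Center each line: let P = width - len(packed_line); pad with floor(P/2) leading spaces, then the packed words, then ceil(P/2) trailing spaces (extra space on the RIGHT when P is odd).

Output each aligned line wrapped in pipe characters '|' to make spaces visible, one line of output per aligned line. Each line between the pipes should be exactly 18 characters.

Answer: |ocean display why |
|   light tired    |
| machine emerald  |
| small bird it be |
|bridge clean angry|
|  grass bee time  |
|      cheese      |

Derivation:
Line 1: ['ocean', 'display', 'why'] (min_width=17, slack=1)
Line 2: ['light', 'tired'] (min_width=11, slack=7)
Line 3: ['machine', 'emerald'] (min_width=15, slack=3)
Line 4: ['small', 'bird', 'it', 'be'] (min_width=16, slack=2)
Line 5: ['bridge', 'clean', 'angry'] (min_width=18, slack=0)
Line 6: ['grass', 'bee', 'time'] (min_width=14, slack=4)
Line 7: ['cheese'] (min_width=6, slack=12)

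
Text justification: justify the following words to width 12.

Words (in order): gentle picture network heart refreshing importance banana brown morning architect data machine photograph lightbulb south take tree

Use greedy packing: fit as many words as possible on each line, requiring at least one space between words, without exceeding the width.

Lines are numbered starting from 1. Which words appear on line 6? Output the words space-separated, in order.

Answer: importance

Derivation:
Line 1: ['gentle'] (min_width=6, slack=6)
Line 2: ['picture'] (min_width=7, slack=5)
Line 3: ['network'] (min_width=7, slack=5)
Line 4: ['heart'] (min_width=5, slack=7)
Line 5: ['refreshing'] (min_width=10, slack=2)
Line 6: ['importance'] (min_width=10, slack=2)
Line 7: ['banana', 'brown'] (min_width=12, slack=0)
Line 8: ['morning'] (min_width=7, slack=5)
Line 9: ['architect'] (min_width=9, slack=3)
Line 10: ['data', 'machine'] (min_width=12, slack=0)
Line 11: ['photograph'] (min_width=10, slack=2)
Line 12: ['lightbulb'] (min_width=9, slack=3)
Line 13: ['south', 'take'] (min_width=10, slack=2)
Line 14: ['tree'] (min_width=4, slack=8)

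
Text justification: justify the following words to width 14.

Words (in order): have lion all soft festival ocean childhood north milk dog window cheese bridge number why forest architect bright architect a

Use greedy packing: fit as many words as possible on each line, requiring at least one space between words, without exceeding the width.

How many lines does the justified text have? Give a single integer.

Line 1: ['have', 'lion', 'all'] (min_width=13, slack=1)
Line 2: ['soft', 'festival'] (min_width=13, slack=1)
Line 3: ['ocean'] (min_width=5, slack=9)
Line 4: ['childhood'] (min_width=9, slack=5)
Line 5: ['north', 'milk', 'dog'] (min_width=14, slack=0)
Line 6: ['window', 'cheese'] (min_width=13, slack=1)
Line 7: ['bridge', 'number'] (min_width=13, slack=1)
Line 8: ['why', 'forest'] (min_width=10, slack=4)
Line 9: ['architect'] (min_width=9, slack=5)
Line 10: ['bright'] (min_width=6, slack=8)
Line 11: ['architect', 'a'] (min_width=11, slack=3)
Total lines: 11

Answer: 11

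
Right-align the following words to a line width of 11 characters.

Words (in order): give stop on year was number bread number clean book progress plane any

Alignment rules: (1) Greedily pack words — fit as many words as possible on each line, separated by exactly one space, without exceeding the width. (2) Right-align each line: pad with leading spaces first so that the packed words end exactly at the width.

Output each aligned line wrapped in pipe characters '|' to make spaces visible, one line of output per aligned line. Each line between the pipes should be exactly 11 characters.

Line 1: ['give', 'stop'] (min_width=9, slack=2)
Line 2: ['on', 'year', 'was'] (min_width=11, slack=0)
Line 3: ['number'] (min_width=6, slack=5)
Line 4: ['bread'] (min_width=5, slack=6)
Line 5: ['number'] (min_width=6, slack=5)
Line 6: ['clean', 'book'] (min_width=10, slack=1)
Line 7: ['progress'] (min_width=8, slack=3)
Line 8: ['plane', 'any'] (min_width=9, slack=2)

Answer: |  give stop|
|on year was|
|     number|
|      bread|
|     number|
| clean book|
|   progress|
|  plane any|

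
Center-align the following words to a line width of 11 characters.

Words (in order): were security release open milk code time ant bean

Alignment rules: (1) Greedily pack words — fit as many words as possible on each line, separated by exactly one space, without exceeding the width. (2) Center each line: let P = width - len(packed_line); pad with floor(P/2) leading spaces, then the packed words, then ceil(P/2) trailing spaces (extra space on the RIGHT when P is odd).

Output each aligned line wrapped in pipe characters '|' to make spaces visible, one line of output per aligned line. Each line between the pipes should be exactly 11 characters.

Line 1: ['were'] (min_width=4, slack=7)
Line 2: ['security'] (min_width=8, slack=3)
Line 3: ['release'] (min_width=7, slack=4)
Line 4: ['open', 'milk'] (min_width=9, slack=2)
Line 5: ['code', 'time'] (min_width=9, slack=2)
Line 6: ['ant', 'bean'] (min_width=8, slack=3)

Answer: |   were    |
| security  |
|  release  |
| open milk |
| code time |
| ant bean  |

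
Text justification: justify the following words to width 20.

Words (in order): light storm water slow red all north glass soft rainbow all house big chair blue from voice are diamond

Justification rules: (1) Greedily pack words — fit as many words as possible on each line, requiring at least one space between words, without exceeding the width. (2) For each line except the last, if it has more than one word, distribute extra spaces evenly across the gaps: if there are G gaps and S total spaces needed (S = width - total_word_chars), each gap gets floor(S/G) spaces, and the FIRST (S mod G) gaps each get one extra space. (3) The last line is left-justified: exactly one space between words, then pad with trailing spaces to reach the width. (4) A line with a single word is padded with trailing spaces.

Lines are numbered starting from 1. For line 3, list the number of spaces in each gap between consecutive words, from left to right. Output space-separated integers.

Line 1: ['light', 'storm', 'water'] (min_width=17, slack=3)
Line 2: ['slow', 'red', 'all', 'north'] (min_width=18, slack=2)
Line 3: ['glass', 'soft', 'rainbow'] (min_width=18, slack=2)
Line 4: ['all', 'house', 'big', 'chair'] (min_width=19, slack=1)
Line 5: ['blue', 'from', 'voice', 'are'] (min_width=19, slack=1)
Line 6: ['diamond'] (min_width=7, slack=13)

Answer: 2 2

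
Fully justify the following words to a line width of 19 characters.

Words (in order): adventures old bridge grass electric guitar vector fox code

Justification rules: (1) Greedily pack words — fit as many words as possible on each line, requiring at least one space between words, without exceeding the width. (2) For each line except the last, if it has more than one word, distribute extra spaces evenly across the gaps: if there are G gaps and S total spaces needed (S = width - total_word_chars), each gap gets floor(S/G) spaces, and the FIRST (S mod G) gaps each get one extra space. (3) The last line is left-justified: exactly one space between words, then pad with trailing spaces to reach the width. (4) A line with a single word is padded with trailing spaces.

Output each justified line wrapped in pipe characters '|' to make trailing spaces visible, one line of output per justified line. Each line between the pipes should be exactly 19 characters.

Answer: |adventures      old|
|bridge        grass|
|electric     guitar|
|vector fox code    |

Derivation:
Line 1: ['adventures', 'old'] (min_width=14, slack=5)
Line 2: ['bridge', 'grass'] (min_width=12, slack=7)
Line 3: ['electric', 'guitar'] (min_width=15, slack=4)
Line 4: ['vector', 'fox', 'code'] (min_width=15, slack=4)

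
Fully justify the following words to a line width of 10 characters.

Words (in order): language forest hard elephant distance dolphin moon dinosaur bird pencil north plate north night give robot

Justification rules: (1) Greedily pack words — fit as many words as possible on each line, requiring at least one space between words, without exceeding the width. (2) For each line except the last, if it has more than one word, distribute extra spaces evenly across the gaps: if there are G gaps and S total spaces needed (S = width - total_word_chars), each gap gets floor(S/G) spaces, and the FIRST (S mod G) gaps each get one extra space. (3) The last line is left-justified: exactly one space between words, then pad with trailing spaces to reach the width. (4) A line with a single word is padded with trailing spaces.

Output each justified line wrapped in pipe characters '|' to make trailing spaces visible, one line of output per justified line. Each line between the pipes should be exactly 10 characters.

Line 1: ['language'] (min_width=8, slack=2)
Line 2: ['forest'] (min_width=6, slack=4)
Line 3: ['hard'] (min_width=4, slack=6)
Line 4: ['elephant'] (min_width=8, slack=2)
Line 5: ['distance'] (min_width=8, slack=2)
Line 6: ['dolphin'] (min_width=7, slack=3)
Line 7: ['moon'] (min_width=4, slack=6)
Line 8: ['dinosaur'] (min_width=8, slack=2)
Line 9: ['bird'] (min_width=4, slack=6)
Line 10: ['pencil'] (min_width=6, slack=4)
Line 11: ['north'] (min_width=5, slack=5)
Line 12: ['plate'] (min_width=5, slack=5)
Line 13: ['north'] (min_width=5, slack=5)
Line 14: ['night', 'give'] (min_width=10, slack=0)
Line 15: ['robot'] (min_width=5, slack=5)

Answer: |language  |
|forest    |
|hard      |
|elephant  |
|distance  |
|dolphin   |
|moon      |
|dinosaur  |
|bird      |
|pencil    |
|north     |
|plate     |
|north     |
|night give|
|robot     |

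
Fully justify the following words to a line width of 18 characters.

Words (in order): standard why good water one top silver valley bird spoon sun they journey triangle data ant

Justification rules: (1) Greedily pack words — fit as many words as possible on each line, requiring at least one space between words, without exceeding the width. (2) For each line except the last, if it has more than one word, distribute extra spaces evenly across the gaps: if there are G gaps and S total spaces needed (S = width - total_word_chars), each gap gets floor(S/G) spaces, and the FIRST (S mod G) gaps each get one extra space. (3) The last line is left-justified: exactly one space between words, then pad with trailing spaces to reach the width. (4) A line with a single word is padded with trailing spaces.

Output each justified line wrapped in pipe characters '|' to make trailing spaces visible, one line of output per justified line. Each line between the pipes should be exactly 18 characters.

Line 1: ['standard', 'why', 'good'] (min_width=17, slack=1)
Line 2: ['water', 'one', 'top'] (min_width=13, slack=5)
Line 3: ['silver', 'valley', 'bird'] (min_width=18, slack=0)
Line 4: ['spoon', 'sun', 'they'] (min_width=14, slack=4)
Line 5: ['journey', 'triangle'] (min_width=16, slack=2)
Line 6: ['data', 'ant'] (min_width=8, slack=10)

Answer: |standard  why good|
|water    one   top|
|silver valley bird|
|spoon   sun   they|
|journey   triangle|
|data ant          |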